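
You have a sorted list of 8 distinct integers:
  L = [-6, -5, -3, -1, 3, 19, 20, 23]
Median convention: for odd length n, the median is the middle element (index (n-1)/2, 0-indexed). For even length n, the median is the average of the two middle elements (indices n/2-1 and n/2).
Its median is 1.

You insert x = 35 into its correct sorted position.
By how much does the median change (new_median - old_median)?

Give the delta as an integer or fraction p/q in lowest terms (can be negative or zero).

Old median = 1
After inserting x = 35: new sorted = [-6, -5, -3, -1, 3, 19, 20, 23, 35]
New median = 3
Delta = 3 - 1 = 2

Answer: 2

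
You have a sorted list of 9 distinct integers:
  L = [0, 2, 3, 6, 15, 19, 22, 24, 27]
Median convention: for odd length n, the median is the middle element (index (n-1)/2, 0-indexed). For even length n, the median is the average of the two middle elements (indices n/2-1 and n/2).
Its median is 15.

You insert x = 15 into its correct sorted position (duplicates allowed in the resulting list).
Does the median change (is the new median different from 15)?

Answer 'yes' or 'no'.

Old median = 15
Insert x = 15
New median = 15
Changed? no

Answer: no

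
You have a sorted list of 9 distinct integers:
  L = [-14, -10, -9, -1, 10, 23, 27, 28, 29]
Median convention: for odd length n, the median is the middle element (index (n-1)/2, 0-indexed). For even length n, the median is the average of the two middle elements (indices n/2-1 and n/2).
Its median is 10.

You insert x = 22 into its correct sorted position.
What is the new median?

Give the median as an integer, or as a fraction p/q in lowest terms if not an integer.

Answer: 16

Derivation:
Old list (sorted, length 9): [-14, -10, -9, -1, 10, 23, 27, 28, 29]
Old median = 10
Insert x = 22
Old length odd (9). Middle was index 4 = 10.
New length even (10). New median = avg of two middle elements.
x = 22: 5 elements are < x, 4 elements are > x.
New sorted list: [-14, -10, -9, -1, 10, 22, 23, 27, 28, 29]
New median = 16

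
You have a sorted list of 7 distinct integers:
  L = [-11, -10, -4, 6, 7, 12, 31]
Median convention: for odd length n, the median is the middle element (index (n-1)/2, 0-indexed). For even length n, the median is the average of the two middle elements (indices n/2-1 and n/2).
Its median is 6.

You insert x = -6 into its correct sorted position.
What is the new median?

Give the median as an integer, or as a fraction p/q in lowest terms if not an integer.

Answer: 1

Derivation:
Old list (sorted, length 7): [-11, -10, -4, 6, 7, 12, 31]
Old median = 6
Insert x = -6
Old length odd (7). Middle was index 3 = 6.
New length even (8). New median = avg of two middle elements.
x = -6: 2 elements are < x, 5 elements are > x.
New sorted list: [-11, -10, -6, -4, 6, 7, 12, 31]
New median = 1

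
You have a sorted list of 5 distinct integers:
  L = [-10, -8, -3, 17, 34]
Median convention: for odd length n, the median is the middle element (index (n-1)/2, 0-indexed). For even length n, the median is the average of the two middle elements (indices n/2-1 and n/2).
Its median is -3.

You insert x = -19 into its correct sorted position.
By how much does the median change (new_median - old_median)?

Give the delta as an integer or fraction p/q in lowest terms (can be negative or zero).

Old median = -3
After inserting x = -19: new sorted = [-19, -10, -8, -3, 17, 34]
New median = -11/2
Delta = -11/2 - -3 = -5/2

Answer: -5/2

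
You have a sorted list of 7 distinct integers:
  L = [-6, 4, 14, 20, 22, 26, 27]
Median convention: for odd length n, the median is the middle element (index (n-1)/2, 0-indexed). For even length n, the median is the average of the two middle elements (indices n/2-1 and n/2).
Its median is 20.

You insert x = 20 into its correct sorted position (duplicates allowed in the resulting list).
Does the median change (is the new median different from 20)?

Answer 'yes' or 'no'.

Old median = 20
Insert x = 20
New median = 20
Changed? no

Answer: no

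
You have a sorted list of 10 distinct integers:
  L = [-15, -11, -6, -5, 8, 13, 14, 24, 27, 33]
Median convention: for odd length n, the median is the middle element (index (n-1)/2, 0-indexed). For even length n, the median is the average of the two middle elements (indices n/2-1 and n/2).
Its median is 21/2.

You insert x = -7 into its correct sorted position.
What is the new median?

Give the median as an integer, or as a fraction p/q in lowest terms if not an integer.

Answer: 8

Derivation:
Old list (sorted, length 10): [-15, -11, -6, -5, 8, 13, 14, 24, 27, 33]
Old median = 21/2
Insert x = -7
Old length even (10). Middle pair: indices 4,5 = 8,13.
New length odd (11). New median = single middle element.
x = -7: 2 elements are < x, 8 elements are > x.
New sorted list: [-15, -11, -7, -6, -5, 8, 13, 14, 24, 27, 33]
New median = 8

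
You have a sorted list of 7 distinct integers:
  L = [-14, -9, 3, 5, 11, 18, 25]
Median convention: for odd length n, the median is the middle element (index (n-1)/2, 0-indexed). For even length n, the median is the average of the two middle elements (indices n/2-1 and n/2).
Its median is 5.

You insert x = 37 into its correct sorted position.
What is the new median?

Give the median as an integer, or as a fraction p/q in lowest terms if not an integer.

Old list (sorted, length 7): [-14, -9, 3, 5, 11, 18, 25]
Old median = 5
Insert x = 37
Old length odd (7). Middle was index 3 = 5.
New length even (8). New median = avg of two middle elements.
x = 37: 7 elements are < x, 0 elements are > x.
New sorted list: [-14, -9, 3, 5, 11, 18, 25, 37]
New median = 8

Answer: 8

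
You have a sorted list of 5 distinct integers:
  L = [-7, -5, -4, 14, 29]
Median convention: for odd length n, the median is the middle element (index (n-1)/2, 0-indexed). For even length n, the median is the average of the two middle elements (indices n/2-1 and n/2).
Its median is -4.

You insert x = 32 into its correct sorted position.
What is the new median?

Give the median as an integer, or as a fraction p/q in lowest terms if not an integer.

Old list (sorted, length 5): [-7, -5, -4, 14, 29]
Old median = -4
Insert x = 32
Old length odd (5). Middle was index 2 = -4.
New length even (6). New median = avg of two middle elements.
x = 32: 5 elements are < x, 0 elements are > x.
New sorted list: [-7, -5, -4, 14, 29, 32]
New median = 5

Answer: 5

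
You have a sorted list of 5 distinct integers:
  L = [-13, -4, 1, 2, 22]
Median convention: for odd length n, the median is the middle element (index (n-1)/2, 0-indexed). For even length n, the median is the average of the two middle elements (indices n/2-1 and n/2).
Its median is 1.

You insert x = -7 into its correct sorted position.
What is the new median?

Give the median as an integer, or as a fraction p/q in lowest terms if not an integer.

Old list (sorted, length 5): [-13, -4, 1, 2, 22]
Old median = 1
Insert x = -7
Old length odd (5). Middle was index 2 = 1.
New length even (6). New median = avg of two middle elements.
x = -7: 1 elements are < x, 4 elements are > x.
New sorted list: [-13, -7, -4, 1, 2, 22]
New median = -3/2

Answer: -3/2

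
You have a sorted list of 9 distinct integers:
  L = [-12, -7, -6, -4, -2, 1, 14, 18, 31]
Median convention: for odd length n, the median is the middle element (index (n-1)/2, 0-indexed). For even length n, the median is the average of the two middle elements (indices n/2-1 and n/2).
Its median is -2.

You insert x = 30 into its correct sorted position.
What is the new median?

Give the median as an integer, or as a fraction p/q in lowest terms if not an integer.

Answer: -1/2

Derivation:
Old list (sorted, length 9): [-12, -7, -6, -4, -2, 1, 14, 18, 31]
Old median = -2
Insert x = 30
Old length odd (9). Middle was index 4 = -2.
New length even (10). New median = avg of two middle elements.
x = 30: 8 elements are < x, 1 elements are > x.
New sorted list: [-12, -7, -6, -4, -2, 1, 14, 18, 30, 31]
New median = -1/2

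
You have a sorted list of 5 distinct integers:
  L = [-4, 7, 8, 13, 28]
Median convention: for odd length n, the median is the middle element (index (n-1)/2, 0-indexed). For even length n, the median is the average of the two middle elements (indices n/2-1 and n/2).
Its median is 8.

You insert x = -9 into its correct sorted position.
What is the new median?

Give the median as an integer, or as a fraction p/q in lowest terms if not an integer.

Old list (sorted, length 5): [-4, 7, 8, 13, 28]
Old median = 8
Insert x = -9
Old length odd (5). Middle was index 2 = 8.
New length even (6). New median = avg of two middle elements.
x = -9: 0 elements are < x, 5 elements are > x.
New sorted list: [-9, -4, 7, 8, 13, 28]
New median = 15/2

Answer: 15/2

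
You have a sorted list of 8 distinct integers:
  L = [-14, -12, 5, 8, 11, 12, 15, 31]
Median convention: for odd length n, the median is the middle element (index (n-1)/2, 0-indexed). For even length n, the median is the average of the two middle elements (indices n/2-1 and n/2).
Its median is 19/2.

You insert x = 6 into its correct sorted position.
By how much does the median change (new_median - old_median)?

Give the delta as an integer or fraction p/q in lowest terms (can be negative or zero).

Answer: -3/2

Derivation:
Old median = 19/2
After inserting x = 6: new sorted = [-14, -12, 5, 6, 8, 11, 12, 15, 31]
New median = 8
Delta = 8 - 19/2 = -3/2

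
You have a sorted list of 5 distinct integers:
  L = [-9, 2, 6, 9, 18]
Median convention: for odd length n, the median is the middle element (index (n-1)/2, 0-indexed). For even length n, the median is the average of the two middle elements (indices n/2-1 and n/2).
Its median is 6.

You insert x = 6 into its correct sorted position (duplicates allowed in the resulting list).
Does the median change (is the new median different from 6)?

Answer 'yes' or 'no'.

Old median = 6
Insert x = 6
New median = 6
Changed? no

Answer: no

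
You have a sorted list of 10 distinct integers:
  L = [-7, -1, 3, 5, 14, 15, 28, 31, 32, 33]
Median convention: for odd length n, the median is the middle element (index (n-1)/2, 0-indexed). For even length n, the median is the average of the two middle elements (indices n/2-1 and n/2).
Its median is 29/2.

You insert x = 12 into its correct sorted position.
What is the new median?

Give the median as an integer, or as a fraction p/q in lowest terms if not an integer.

Old list (sorted, length 10): [-7, -1, 3, 5, 14, 15, 28, 31, 32, 33]
Old median = 29/2
Insert x = 12
Old length even (10). Middle pair: indices 4,5 = 14,15.
New length odd (11). New median = single middle element.
x = 12: 4 elements are < x, 6 elements are > x.
New sorted list: [-7, -1, 3, 5, 12, 14, 15, 28, 31, 32, 33]
New median = 14

Answer: 14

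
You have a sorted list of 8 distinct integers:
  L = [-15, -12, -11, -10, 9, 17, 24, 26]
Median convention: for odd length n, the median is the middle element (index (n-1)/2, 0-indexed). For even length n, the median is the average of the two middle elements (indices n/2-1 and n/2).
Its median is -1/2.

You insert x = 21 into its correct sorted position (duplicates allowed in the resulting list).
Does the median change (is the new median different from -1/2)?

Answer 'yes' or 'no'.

Answer: yes

Derivation:
Old median = -1/2
Insert x = 21
New median = 9
Changed? yes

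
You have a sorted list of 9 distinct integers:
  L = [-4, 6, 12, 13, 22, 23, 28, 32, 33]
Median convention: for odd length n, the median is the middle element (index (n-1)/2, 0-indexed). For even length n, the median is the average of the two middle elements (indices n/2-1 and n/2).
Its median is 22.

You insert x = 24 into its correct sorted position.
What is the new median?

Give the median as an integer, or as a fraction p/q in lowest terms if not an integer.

Answer: 45/2

Derivation:
Old list (sorted, length 9): [-4, 6, 12, 13, 22, 23, 28, 32, 33]
Old median = 22
Insert x = 24
Old length odd (9). Middle was index 4 = 22.
New length even (10). New median = avg of two middle elements.
x = 24: 6 elements are < x, 3 elements are > x.
New sorted list: [-4, 6, 12, 13, 22, 23, 24, 28, 32, 33]
New median = 45/2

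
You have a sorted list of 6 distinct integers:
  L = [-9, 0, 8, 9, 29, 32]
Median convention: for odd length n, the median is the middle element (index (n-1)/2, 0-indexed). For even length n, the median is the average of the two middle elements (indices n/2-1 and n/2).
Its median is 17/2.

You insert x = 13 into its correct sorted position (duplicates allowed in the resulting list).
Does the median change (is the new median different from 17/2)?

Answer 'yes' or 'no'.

Answer: yes

Derivation:
Old median = 17/2
Insert x = 13
New median = 9
Changed? yes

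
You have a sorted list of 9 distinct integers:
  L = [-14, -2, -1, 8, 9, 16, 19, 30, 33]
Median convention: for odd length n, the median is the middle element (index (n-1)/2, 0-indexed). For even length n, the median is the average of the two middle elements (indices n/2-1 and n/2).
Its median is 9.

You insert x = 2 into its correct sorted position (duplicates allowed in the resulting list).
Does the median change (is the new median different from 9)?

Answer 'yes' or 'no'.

Old median = 9
Insert x = 2
New median = 17/2
Changed? yes

Answer: yes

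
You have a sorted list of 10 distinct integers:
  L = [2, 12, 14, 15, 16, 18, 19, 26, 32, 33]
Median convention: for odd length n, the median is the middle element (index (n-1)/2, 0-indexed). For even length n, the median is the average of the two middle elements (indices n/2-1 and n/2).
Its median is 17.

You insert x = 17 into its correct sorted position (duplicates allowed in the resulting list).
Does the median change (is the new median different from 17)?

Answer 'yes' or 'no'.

Old median = 17
Insert x = 17
New median = 17
Changed? no

Answer: no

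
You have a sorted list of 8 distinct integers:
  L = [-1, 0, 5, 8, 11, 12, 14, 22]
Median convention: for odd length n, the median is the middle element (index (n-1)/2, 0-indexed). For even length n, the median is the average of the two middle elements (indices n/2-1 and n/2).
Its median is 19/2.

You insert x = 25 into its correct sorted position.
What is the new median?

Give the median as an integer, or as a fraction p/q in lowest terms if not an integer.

Answer: 11

Derivation:
Old list (sorted, length 8): [-1, 0, 5, 8, 11, 12, 14, 22]
Old median = 19/2
Insert x = 25
Old length even (8). Middle pair: indices 3,4 = 8,11.
New length odd (9). New median = single middle element.
x = 25: 8 elements are < x, 0 elements are > x.
New sorted list: [-1, 0, 5, 8, 11, 12, 14, 22, 25]
New median = 11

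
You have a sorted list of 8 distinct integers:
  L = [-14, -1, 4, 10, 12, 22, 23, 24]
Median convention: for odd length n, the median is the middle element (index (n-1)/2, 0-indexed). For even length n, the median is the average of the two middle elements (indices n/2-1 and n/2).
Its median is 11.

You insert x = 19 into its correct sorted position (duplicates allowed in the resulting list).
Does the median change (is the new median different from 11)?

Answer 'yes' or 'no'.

Answer: yes

Derivation:
Old median = 11
Insert x = 19
New median = 12
Changed? yes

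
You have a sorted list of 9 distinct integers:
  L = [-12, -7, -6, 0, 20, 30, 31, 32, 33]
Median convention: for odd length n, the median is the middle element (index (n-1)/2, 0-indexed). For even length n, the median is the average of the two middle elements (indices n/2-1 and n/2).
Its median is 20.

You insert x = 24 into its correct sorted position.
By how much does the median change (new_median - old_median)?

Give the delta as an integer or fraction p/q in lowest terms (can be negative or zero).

Answer: 2

Derivation:
Old median = 20
After inserting x = 24: new sorted = [-12, -7, -6, 0, 20, 24, 30, 31, 32, 33]
New median = 22
Delta = 22 - 20 = 2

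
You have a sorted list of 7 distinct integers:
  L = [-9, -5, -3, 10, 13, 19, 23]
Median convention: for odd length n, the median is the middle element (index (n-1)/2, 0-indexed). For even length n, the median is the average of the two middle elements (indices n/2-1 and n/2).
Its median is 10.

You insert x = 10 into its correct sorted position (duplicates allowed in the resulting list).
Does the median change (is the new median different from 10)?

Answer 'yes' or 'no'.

Answer: no

Derivation:
Old median = 10
Insert x = 10
New median = 10
Changed? no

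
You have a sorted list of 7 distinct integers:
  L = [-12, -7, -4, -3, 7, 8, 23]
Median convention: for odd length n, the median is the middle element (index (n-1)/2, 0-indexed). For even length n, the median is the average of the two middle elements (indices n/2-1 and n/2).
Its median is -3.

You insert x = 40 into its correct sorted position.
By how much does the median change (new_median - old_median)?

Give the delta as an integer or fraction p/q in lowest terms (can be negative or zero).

Old median = -3
After inserting x = 40: new sorted = [-12, -7, -4, -3, 7, 8, 23, 40]
New median = 2
Delta = 2 - -3 = 5

Answer: 5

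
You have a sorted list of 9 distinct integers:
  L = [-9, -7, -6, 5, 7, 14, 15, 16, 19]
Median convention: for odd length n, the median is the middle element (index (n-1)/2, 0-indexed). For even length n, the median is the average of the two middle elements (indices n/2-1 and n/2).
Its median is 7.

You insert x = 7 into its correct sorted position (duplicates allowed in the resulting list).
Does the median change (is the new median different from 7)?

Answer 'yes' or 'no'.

Answer: no

Derivation:
Old median = 7
Insert x = 7
New median = 7
Changed? no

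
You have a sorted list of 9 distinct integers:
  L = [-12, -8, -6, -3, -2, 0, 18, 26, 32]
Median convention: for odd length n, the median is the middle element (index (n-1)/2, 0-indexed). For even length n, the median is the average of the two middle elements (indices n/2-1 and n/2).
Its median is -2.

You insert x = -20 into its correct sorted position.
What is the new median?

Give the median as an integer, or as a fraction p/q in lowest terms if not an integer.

Answer: -5/2

Derivation:
Old list (sorted, length 9): [-12, -8, -6, -3, -2, 0, 18, 26, 32]
Old median = -2
Insert x = -20
Old length odd (9). Middle was index 4 = -2.
New length even (10). New median = avg of two middle elements.
x = -20: 0 elements are < x, 9 elements are > x.
New sorted list: [-20, -12, -8, -6, -3, -2, 0, 18, 26, 32]
New median = -5/2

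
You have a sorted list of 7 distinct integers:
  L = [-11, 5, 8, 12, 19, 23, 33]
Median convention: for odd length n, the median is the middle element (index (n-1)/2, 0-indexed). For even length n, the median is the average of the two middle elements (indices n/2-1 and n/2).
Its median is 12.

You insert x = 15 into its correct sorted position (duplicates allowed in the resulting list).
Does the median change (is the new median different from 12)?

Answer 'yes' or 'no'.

Old median = 12
Insert x = 15
New median = 27/2
Changed? yes

Answer: yes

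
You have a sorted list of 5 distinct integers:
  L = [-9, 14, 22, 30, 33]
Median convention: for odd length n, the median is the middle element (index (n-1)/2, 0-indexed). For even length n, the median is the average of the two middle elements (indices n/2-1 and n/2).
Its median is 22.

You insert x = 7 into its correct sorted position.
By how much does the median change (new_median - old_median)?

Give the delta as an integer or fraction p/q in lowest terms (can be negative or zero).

Old median = 22
After inserting x = 7: new sorted = [-9, 7, 14, 22, 30, 33]
New median = 18
Delta = 18 - 22 = -4

Answer: -4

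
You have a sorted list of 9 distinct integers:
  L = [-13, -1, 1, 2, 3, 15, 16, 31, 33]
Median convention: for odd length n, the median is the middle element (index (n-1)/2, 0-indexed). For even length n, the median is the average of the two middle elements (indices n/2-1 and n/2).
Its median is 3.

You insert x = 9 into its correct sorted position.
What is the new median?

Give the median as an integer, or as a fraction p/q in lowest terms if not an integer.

Answer: 6

Derivation:
Old list (sorted, length 9): [-13, -1, 1, 2, 3, 15, 16, 31, 33]
Old median = 3
Insert x = 9
Old length odd (9). Middle was index 4 = 3.
New length even (10). New median = avg of two middle elements.
x = 9: 5 elements are < x, 4 elements are > x.
New sorted list: [-13, -1, 1, 2, 3, 9, 15, 16, 31, 33]
New median = 6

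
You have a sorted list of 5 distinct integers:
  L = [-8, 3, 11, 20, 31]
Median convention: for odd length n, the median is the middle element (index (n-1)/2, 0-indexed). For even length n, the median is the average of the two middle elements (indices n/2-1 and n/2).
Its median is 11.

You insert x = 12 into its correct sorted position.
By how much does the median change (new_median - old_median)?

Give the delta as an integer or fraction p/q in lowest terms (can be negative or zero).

Answer: 1/2

Derivation:
Old median = 11
After inserting x = 12: new sorted = [-8, 3, 11, 12, 20, 31]
New median = 23/2
Delta = 23/2 - 11 = 1/2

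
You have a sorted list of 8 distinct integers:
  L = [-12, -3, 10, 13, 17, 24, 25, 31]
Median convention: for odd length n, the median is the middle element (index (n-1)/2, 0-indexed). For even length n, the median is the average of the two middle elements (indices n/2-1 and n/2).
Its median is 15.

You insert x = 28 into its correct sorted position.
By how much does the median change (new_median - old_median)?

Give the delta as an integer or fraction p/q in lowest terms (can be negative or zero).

Old median = 15
After inserting x = 28: new sorted = [-12, -3, 10, 13, 17, 24, 25, 28, 31]
New median = 17
Delta = 17 - 15 = 2

Answer: 2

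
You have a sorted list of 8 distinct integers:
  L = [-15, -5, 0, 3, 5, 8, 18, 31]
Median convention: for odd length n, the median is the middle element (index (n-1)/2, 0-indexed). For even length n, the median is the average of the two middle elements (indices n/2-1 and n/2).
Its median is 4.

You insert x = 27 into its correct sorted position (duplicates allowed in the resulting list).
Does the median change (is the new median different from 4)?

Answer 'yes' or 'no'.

Answer: yes

Derivation:
Old median = 4
Insert x = 27
New median = 5
Changed? yes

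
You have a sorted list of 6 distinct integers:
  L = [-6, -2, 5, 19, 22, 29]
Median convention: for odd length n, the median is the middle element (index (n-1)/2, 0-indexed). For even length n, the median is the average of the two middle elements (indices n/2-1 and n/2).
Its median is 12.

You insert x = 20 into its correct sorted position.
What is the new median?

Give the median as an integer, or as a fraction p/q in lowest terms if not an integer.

Answer: 19

Derivation:
Old list (sorted, length 6): [-6, -2, 5, 19, 22, 29]
Old median = 12
Insert x = 20
Old length even (6). Middle pair: indices 2,3 = 5,19.
New length odd (7). New median = single middle element.
x = 20: 4 elements are < x, 2 elements are > x.
New sorted list: [-6, -2, 5, 19, 20, 22, 29]
New median = 19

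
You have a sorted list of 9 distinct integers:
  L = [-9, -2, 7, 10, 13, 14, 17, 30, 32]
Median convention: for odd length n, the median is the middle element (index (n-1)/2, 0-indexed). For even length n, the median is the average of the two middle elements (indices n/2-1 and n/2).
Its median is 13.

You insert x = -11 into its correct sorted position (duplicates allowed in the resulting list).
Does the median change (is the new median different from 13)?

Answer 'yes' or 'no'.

Answer: yes

Derivation:
Old median = 13
Insert x = -11
New median = 23/2
Changed? yes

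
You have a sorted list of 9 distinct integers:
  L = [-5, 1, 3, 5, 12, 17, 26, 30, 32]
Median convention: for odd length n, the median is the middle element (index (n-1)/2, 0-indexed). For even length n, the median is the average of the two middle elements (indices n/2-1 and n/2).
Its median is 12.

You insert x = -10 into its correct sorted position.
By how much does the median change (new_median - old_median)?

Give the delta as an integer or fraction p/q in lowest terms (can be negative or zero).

Answer: -7/2

Derivation:
Old median = 12
After inserting x = -10: new sorted = [-10, -5, 1, 3, 5, 12, 17, 26, 30, 32]
New median = 17/2
Delta = 17/2 - 12 = -7/2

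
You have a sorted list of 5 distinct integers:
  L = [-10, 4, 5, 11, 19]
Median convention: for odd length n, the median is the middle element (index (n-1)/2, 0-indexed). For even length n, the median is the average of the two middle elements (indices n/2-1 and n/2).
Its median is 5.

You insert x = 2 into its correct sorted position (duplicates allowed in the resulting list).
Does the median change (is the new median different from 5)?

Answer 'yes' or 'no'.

Old median = 5
Insert x = 2
New median = 9/2
Changed? yes

Answer: yes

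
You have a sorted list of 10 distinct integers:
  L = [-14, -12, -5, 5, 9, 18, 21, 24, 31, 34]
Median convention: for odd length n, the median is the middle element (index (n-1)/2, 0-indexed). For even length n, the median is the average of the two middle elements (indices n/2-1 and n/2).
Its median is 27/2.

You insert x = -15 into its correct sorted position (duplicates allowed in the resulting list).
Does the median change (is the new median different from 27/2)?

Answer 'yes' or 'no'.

Old median = 27/2
Insert x = -15
New median = 9
Changed? yes

Answer: yes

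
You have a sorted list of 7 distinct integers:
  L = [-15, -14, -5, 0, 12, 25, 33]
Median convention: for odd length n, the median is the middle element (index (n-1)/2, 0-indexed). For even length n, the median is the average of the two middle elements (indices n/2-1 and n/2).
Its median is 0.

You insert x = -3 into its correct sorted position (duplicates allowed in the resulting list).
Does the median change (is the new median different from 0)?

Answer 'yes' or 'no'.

Old median = 0
Insert x = -3
New median = -3/2
Changed? yes

Answer: yes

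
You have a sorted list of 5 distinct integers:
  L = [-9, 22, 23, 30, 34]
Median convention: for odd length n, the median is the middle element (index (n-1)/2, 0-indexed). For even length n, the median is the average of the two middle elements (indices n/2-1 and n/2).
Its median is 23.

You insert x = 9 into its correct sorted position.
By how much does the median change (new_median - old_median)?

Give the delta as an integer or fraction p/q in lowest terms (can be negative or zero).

Old median = 23
After inserting x = 9: new sorted = [-9, 9, 22, 23, 30, 34]
New median = 45/2
Delta = 45/2 - 23 = -1/2

Answer: -1/2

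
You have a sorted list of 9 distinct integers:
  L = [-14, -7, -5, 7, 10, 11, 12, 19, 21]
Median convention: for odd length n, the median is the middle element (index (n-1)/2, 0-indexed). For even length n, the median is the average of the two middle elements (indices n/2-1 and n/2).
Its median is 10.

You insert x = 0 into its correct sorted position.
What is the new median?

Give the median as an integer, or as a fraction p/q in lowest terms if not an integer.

Old list (sorted, length 9): [-14, -7, -5, 7, 10, 11, 12, 19, 21]
Old median = 10
Insert x = 0
Old length odd (9). Middle was index 4 = 10.
New length even (10). New median = avg of two middle elements.
x = 0: 3 elements are < x, 6 elements are > x.
New sorted list: [-14, -7, -5, 0, 7, 10, 11, 12, 19, 21]
New median = 17/2

Answer: 17/2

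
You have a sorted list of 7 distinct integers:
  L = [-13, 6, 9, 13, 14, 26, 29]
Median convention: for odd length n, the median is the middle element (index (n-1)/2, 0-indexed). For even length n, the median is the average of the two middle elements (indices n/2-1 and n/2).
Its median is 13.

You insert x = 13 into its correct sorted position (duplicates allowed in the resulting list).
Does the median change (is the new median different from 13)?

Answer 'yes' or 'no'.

Answer: no

Derivation:
Old median = 13
Insert x = 13
New median = 13
Changed? no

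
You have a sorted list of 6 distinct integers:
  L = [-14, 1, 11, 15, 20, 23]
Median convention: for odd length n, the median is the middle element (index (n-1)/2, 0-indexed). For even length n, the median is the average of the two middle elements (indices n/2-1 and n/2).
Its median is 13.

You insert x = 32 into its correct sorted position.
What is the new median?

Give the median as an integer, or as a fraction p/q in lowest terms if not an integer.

Answer: 15

Derivation:
Old list (sorted, length 6): [-14, 1, 11, 15, 20, 23]
Old median = 13
Insert x = 32
Old length even (6). Middle pair: indices 2,3 = 11,15.
New length odd (7). New median = single middle element.
x = 32: 6 elements are < x, 0 elements are > x.
New sorted list: [-14, 1, 11, 15, 20, 23, 32]
New median = 15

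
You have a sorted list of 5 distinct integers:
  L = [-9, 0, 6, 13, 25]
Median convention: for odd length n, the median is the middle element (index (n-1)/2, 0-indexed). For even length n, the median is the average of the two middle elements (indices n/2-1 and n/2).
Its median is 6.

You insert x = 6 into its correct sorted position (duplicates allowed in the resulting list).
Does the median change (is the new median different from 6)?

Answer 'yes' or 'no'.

Old median = 6
Insert x = 6
New median = 6
Changed? no

Answer: no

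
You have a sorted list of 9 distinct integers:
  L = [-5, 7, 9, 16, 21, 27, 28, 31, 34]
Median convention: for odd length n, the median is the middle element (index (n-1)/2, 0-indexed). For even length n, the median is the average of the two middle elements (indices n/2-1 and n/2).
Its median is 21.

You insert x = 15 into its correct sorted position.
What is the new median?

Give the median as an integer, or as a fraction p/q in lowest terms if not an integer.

Old list (sorted, length 9): [-5, 7, 9, 16, 21, 27, 28, 31, 34]
Old median = 21
Insert x = 15
Old length odd (9). Middle was index 4 = 21.
New length even (10). New median = avg of two middle elements.
x = 15: 3 elements are < x, 6 elements are > x.
New sorted list: [-5, 7, 9, 15, 16, 21, 27, 28, 31, 34]
New median = 37/2

Answer: 37/2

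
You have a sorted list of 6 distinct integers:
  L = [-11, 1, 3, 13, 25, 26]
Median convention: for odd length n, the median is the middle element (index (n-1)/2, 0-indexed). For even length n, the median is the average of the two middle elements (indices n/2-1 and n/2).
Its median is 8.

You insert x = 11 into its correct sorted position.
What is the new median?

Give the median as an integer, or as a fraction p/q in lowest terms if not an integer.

Old list (sorted, length 6): [-11, 1, 3, 13, 25, 26]
Old median = 8
Insert x = 11
Old length even (6). Middle pair: indices 2,3 = 3,13.
New length odd (7). New median = single middle element.
x = 11: 3 elements are < x, 3 elements are > x.
New sorted list: [-11, 1, 3, 11, 13, 25, 26]
New median = 11

Answer: 11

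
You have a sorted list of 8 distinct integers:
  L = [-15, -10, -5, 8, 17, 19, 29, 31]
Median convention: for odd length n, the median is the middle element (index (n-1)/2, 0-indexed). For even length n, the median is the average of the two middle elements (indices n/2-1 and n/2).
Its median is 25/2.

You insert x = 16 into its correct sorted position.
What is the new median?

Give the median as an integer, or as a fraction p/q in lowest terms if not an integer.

Answer: 16

Derivation:
Old list (sorted, length 8): [-15, -10, -5, 8, 17, 19, 29, 31]
Old median = 25/2
Insert x = 16
Old length even (8). Middle pair: indices 3,4 = 8,17.
New length odd (9). New median = single middle element.
x = 16: 4 elements are < x, 4 elements are > x.
New sorted list: [-15, -10, -5, 8, 16, 17, 19, 29, 31]
New median = 16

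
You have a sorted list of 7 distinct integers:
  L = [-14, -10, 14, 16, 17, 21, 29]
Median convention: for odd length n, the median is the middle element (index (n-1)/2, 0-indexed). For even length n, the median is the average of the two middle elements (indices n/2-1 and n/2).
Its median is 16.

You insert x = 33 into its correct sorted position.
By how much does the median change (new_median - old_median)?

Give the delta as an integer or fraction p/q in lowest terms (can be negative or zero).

Old median = 16
After inserting x = 33: new sorted = [-14, -10, 14, 16, 17, 21, 29, 33]
New median = 33/2
Delta = 33/2 - 16 = 1/2

Answer: 1/2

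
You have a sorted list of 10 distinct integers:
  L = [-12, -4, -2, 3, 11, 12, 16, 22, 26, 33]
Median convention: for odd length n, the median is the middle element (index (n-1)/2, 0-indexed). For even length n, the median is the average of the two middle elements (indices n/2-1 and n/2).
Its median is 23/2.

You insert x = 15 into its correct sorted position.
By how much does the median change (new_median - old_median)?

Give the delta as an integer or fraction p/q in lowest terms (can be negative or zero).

Old median = 23/2
After inserting x = 15: new sorted = [-12, -4, -2, 3, 11, 12, 15, 16, 22, 26, 33]
New median = 12
Delta = 12 - 23/2 = 1/2

Answer: 1/2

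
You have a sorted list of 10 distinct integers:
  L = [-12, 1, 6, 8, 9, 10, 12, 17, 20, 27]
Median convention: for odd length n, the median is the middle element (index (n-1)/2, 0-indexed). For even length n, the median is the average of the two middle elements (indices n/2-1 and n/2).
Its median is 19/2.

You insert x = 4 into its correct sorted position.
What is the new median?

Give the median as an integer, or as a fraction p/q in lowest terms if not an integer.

Answer: 9

Derivation:
Old list (sorted, length 10): [-12, 1, 6, 8, 9, 10, 12, 17, 20, 27]
Old median = 19/2
Insert x = 4
Old length even (10). Middle pair: indices 4,5 = 9,10.
New length odd (11). New median = single middle element.
x = 4: 2 elements are < x, 8 elements are > x.
New sorted list: [-12, 1, 4, 6, 8, 9, 10, 12, 17, 20, 27]
New median = 9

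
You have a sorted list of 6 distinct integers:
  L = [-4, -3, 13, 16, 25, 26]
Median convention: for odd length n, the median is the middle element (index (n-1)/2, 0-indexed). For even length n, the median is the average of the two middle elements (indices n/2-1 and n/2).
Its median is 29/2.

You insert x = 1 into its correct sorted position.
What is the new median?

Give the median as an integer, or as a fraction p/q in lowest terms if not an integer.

Answer: 13

Derivation:
Old list (sorted, length 6): [-4, -3, 13, 16, 25, 26]
Old median = 29/2
Insert x = 1
Old length even (6). Middle pair: indices 2,3 = 13,16.
New length odd (7). New median = single middle element.
x = 1: 2 elements are < x, 4 elements are > x.
New sorted list: [-4, -3, 1, 13, 16, 25, 26]
New median = 13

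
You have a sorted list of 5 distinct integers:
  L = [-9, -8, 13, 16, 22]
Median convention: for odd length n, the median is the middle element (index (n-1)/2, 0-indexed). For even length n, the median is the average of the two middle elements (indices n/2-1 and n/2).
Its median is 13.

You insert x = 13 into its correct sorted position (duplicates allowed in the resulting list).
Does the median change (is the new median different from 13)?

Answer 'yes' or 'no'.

Old median = 13
Insert x = 13
New median = 13
Changed? no

Answer: no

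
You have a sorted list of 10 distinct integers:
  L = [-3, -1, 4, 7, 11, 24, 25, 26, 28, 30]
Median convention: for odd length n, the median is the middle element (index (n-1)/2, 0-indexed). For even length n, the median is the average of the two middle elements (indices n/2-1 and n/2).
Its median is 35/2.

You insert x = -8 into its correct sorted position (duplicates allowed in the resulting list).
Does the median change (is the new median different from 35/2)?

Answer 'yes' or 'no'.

Old median = 35/2
Insert x = -8
New median = 11
Changed? yes

Answer: yes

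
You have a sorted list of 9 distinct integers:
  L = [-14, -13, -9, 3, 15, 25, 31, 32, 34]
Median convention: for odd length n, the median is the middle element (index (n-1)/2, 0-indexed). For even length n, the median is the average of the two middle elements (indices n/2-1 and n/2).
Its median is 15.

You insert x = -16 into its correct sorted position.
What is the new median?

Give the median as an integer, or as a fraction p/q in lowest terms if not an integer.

Answer: 9

Derivation:
Old list (sorted, length 9): [-14, -13, -9, 3, 15, 25, 31, 32, 34]
Old median = 15
Insert x = -16
Old length odd (9). Middle was index 4 = 15.
New length even (10). New median = avg of two middle elements.
x = -16: 0 elements are < x, 9 elements are > x.
New sorted list: [-16, -14, -13, -9, 3, 15, 25, 31, 32, 34]
New median = 9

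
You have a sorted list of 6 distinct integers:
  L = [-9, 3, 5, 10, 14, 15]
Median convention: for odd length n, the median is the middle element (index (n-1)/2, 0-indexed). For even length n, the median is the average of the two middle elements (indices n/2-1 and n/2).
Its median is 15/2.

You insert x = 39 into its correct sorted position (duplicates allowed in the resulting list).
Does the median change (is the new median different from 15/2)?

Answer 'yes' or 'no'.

Answer: yes

Derivation:
Old median = 15/2
Insert x = 39
New median = 10
Changed? yes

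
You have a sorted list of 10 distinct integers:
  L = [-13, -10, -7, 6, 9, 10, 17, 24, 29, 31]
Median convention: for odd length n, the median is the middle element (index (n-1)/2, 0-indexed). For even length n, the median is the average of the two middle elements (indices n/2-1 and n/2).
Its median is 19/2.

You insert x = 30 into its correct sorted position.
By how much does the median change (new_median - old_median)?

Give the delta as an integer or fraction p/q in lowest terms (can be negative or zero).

Old median = 19/2
After inserting x = 30: new sorted = [-13, -10, -7, 6, 9, 10, 17, 24, 29, 30, 31]
New median = 10
Delta = 10 - 19/2 = 1/2

Answer: 1/2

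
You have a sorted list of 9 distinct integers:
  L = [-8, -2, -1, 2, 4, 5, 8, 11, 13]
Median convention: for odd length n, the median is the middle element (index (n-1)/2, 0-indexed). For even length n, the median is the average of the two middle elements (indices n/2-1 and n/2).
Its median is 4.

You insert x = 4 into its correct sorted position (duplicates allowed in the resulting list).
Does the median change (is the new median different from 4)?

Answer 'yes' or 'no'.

Old median = 4
Insert x = 4
New median = 4
Changed? no

Answer: no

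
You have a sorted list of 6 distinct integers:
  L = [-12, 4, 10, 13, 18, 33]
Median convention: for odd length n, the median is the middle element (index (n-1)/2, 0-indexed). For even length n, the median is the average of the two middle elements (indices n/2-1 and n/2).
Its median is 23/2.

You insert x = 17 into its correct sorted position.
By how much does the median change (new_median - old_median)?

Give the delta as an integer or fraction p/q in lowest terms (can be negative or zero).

Old median = 23/2
After inserting x = 17: new sorted = [-12, 4, 10, 13, 17, 18, 33]
New median = 13
Delta = 13 - 23/2 = 3/2

Answer: 3/2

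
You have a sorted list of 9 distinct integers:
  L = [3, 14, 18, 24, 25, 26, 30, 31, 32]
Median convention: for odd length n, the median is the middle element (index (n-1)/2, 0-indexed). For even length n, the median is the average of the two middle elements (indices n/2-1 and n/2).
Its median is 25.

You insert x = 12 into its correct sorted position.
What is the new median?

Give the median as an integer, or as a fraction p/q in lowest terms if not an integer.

Old list (sorted, length 9): [3, 14, 18, 24, 25, 26, 30, 31, 32]
Old median = 25
Insert x = 12
Old length odd (9). Middle was index 4 = 25.
New length even (10). New median = avg of two middle elements.
x = 12: 1 elements are < x, 8 elements are > x.
New sorted list: [3, 12, 14, 18, 24, 25, 26, 30, 31, 32]
New median = 49/2

Answer: 49/2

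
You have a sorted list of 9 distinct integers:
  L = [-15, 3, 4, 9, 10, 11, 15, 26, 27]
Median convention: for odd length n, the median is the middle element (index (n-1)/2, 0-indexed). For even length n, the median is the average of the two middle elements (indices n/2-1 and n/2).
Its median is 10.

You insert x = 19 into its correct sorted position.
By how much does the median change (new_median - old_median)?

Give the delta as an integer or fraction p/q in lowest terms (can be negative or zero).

Answer: 1/2

Derivation:
Old median = 10
After inserting x = 19: new sorted = [-15, 3, 4, 9, 10, 11, 15, 19, 26, 27]
New median = 21/2
Delta = 21/2 - 10 = 1/2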